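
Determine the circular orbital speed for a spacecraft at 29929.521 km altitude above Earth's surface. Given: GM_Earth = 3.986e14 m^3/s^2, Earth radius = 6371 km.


r = R_E + alt = 6371.0 + 29929.521 = 36300.5210 km = 3.6300521e+07 m
v = sqrt(mu/r) = sqrt(3.986e14 / 3.6300521e+07) = 3313.6926 m/s = 3.3137 km/s

3.3137 km/s


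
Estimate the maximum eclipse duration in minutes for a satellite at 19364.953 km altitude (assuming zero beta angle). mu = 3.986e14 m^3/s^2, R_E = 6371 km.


r = 25735.9530 km
T = 684.8104 min
Eclipse fraction = arcsin(R_E/r)/pi = arcsin(6371.0000/25735.9530)/pi
= arcsin(0.2475525)/pi = 0.07962628
Eclipse duration = 0.07962628 * 684.8104 = 54.5289 min

54.5289 minutes


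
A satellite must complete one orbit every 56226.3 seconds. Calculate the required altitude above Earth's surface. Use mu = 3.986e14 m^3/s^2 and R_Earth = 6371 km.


T = 56226.3 s
r = (mu*T^2/(4*pi^2))^(1/3) = (3.986e14 * 56226.3^2 / (4*pi^2))^(1/3)
r = 3.1721389e+07 m = 31721.3885 km
alt = r - R_E = 31721.3885 - 6371 = 25350.3885 km

25350.3885 km


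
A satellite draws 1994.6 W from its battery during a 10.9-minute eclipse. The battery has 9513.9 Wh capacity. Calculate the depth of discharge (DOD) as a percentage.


E_used = P * t / 60 = 1994.6 * 10.9 / 60 = 362.3523 Wh
DOD = E_used / E_total * 100 = 362.3523 / 9513.9 * 100
DOD = 3.8087 %

3.8087 %


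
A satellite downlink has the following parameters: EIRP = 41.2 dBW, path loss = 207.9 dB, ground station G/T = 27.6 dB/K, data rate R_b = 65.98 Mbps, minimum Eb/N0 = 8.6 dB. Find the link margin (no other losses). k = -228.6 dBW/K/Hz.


C/N0 = EIRP - FSPL + G/T - k = 41.2 - 207.9 + 27.6 - (-228.6)
C/N0 = 89.5000 dB-Hz
R_b = 65.98 Mbps = 6.598e+07 bps -> 10*log10(R_b) = 78.1941 dB-Hz
Eb/N0 = C/N0 - 10*log10(R_b) = 89.5000 - 78.1941 = 11.3059 dB
Margin = Eb/N0 - Eb/N0_req = 11.3059 - 8.6 = 2.7059 dB (link closes)

2.7059 dB


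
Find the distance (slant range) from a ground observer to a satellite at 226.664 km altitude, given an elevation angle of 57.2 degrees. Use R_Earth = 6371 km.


h = 226.664 km, el = 57.2 deg
d = -R_E*sin(el) + sqrt((R_E*sin(el))^2 + 2*R_E*h + h^2)
d = -6371.0000*sin(0.9983283) + sqrt((6371.0000*0.8405666)^2 + 2*6371.0000*226.664 + 226.664^2)
d = 267.7592 km

267.7592 km


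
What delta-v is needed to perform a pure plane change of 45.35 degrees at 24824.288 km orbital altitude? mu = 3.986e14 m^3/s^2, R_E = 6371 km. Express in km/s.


r = 31195.2880 km = 3.1195288e+07 m
V = sqrt(mu/r) = 3574.5728 m/s
di = 45.35 deg = 0.7915068 rad
dV = 2*V*sin(di/2) = 2*3574.5728*sin(0.3957534)
dV = 2756.0205 m/s = 2.7560 km/s

2.7560 km/s


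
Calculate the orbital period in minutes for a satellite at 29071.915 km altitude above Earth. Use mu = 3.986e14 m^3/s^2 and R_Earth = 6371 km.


r = 35442.9150 km = 3.5442915e+07 m
T = 2*pi*sqrt(r^3/mu) = 2*pi*sqrt(4.4523398e+22 / 3.986e14)
T = 66405.7018 s = 1106.7617 min

1106.7617 minutes


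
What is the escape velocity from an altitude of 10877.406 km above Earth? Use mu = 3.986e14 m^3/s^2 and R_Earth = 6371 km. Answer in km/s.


r = 6371.0 + 10877.406 = 17248.4060 km = 1.7248406e+07 m
v_esc = sqrt(2*mu/r) = sqrt(2*3.986e14 / 1.7248406e+07)
v_esc = 6798.4383 m/s = 6.7984 km/s

6.7984 km/s


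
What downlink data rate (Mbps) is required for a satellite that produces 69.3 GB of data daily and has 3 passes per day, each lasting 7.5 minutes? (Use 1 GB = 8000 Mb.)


total contact time = 3 * 7.5 * 60 = 1350.0000 s
data = 69.3 GB = 554400.0000 Mb
rate = 554400.0000 / 1350.0000 = 410.6667 Mbps

410.6667 Mbps


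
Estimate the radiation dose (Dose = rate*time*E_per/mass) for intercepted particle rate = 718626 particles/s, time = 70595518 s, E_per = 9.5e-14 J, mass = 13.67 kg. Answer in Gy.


Total energy deposited = rate * time * E_per
  = 718626 * 70595518 * 9.5e-14 = 4.8195 J
Dose = E_total / mass = 4.8195 / 13.67
Dose = 0.3525617 Gy

0.3526 Gy


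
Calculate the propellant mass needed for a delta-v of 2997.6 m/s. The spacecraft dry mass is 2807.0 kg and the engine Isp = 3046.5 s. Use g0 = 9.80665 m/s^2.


ve = Isp * g0 = 3046.5 * 9.80665 = 29875.959225 m/s
mass ratio = exp(dv/ve) = exp(2997.6/29875.959225) = 1.10554105
m_prop = m_dry * (mr - 1) = 2807.0 * (1.10554105 - 1)
m_prop = 296.2537 kg

296.2537 kg


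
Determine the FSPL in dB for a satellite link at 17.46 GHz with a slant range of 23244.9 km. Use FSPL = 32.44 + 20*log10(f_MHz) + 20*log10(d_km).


f = 17.46 GHz = 17460.0000 MHz
d = 23244.9 km
FSPL = 32.44 + 20*log10(17460.0000) + 20*log10(23244.9)
FSPL = 32.44 + 84.8409 + 87.3266
FSPL = 204.6074 dB

204.6074 dB


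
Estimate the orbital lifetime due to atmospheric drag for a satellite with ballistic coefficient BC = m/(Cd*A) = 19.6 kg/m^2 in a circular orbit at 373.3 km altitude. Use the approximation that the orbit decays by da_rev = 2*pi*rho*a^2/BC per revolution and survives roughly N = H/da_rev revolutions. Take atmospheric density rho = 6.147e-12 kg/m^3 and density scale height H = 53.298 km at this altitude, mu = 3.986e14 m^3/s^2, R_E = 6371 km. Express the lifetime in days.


a = R_E + alt = 6744.3000 km = 6.7443e+06 m
da_rev = 2*pi*rho*a^2/BC = 2*pi*6.147e-12*(6.7443e+06)^2/19.6 = 89.631522 m per revolution
N = H/da_rev = 53298.0000 m / 89.631522 m = 594.6346 revolutions
P = 2*pi*sqrt(a^3/mu) = 5512.0931 s
lifetime = N*P = 594.6346 * 5512.0931 = 3.277681e+06 s = 37.9361 days

37.9361 days


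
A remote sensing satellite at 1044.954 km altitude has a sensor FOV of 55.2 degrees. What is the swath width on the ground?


FOV = 55.2 deg = 0.9634217 rad
swath = 2 * alt * tan(FOV/2) = 2 * 1044.954 * tan(0.4817109)
swath = 2 * 1044.954 * 0.5227874
swath = 1092.5775 km

1092.5775 km


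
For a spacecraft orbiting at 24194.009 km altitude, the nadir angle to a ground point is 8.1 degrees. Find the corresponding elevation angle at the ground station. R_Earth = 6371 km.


r = R_E + alt = 30565.0090 km
Law of sines in the satellite / Earth-center / ground-point triangle:
  sin(nadir)/R_E = sin(90 + el)/r  =>  cos(el) = (r/R_E)*sin(nadir)
cos(el) = (30565.0090 / 6371.0000) * sin(8.1 deg) = 0.6759767
el = arccos(0.6759767) = 47.4700 deg
(Earth-central angle = 90 - nadir - el = 34.4300 deg)

47.4700 degrees


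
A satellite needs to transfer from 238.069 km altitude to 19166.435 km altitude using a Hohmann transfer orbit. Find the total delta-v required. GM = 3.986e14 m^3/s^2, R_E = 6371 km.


r1 = 6609.0690 km = 6.609069e+06 m
r2 = 25537.4350 km = 2.5537435e+07 m
dv1 = sqrt(mu/r1)*(sqrt(2*r2/(r1+r2)) - 1) = 2022.9109 m/s
dv2 = sqrt(mu/r2)*(1 - sqrt(2*r1/(r1+r2))) = 1417.3862 m/s
total dv = |dv1| + |dv2| = 2022.9109 + 1417.3862 = 3440.2972 m/s = 3.4403 km/s

3.4403 km/s


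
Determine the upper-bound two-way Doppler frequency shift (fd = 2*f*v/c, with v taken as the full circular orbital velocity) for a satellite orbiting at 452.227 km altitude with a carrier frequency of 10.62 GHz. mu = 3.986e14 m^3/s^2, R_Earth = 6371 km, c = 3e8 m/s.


r = 6.823227e+06 m
v = sqrt(mu/r) = 7643.1738 m/s (worst-case radial velocity)
f = 10.62 GHz = 1.062e+10 Hz
fd = 2*f*v/c = 2*1.062e+10*7643.1738/3.0e+08
fd = 541136.7075 Hz

541136.7075 Hz


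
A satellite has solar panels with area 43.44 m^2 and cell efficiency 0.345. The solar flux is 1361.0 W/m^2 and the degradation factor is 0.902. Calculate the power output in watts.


P = area * eta * S * degradation
P = 43.44 * 0.345 * 1361.0 * 0.902
P = 18398.1254 W

18398.1254 W


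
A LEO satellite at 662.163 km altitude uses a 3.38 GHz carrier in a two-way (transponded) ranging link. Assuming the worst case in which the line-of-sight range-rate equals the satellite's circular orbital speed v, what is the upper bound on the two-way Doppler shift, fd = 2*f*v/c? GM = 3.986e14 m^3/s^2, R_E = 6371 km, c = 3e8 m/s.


r = 7.033163e+06 m
v = sqrt(mu/r) = 7528.2374 m/s (worst-case radial velocity)
f = 3.38 GHz = 3.38e+09 Hz
fd = 2*f*v/c = 2*3.38e+09*7528.2374/3.0e+08
fd = 169636.2827 Hz

169636.2827 Hz


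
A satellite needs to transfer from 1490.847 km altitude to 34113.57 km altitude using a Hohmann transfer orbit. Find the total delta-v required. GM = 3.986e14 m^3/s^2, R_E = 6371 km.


r1 = 7861.8470 km = 7.861847e+06 m
r2 = 40484.5700 km = 4.048457e+07 m
dv1 = sqrt(mu/r1)*(sqrt(2*r2/(r1+r2)) - 1) = 2094.3266 m/s
dv2 = sqrt(mu/r2)*(1 - sqrt(2*r1/(r1+r2))) = 1348.3423 m/s
total dv = |dv1| + |dv2| = 2094.3266 + 1348.3423 = 3442.6689 m/s = 3.4427 km/s

3.4427 km/s


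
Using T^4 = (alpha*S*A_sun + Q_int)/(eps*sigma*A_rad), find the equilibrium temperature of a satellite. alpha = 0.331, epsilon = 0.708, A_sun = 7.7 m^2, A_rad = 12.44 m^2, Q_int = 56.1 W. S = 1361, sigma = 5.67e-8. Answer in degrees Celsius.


Numerator = alpha*S*A_sun + Q_int = 0.331*1361*7.7 + 56.1 = 3524.8807 W
Denominator = eps*sigma*A_rad = 0.708*5.67e-8*12.44 = 4.9938638e-07 W/K^4
T^4 = 7.0584237e+09 K^4
T = 289.8524 K = 16.7024 C

16.7024 degrees Celsius


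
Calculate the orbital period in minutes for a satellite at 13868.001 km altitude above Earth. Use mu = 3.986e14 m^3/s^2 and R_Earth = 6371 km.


r = 20239.0010 km = 2.0239001e+07 m
T = 2*pi*sqrt(r^3/mu) = 2*pi*sqrt(8.2902421e+21 / 3.986e14)
T = 28654.6316 s = 477.5772 min

477.5772 minutes


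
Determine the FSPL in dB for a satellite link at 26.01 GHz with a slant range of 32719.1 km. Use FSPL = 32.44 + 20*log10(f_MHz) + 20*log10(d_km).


f = 26.01 GHz = 26010.0000 MHz
d = 32719.1 km
FSPL = 32.44 + 20*log10(26010.0000) + 20*log10(32719.1)
FSPL = 32.44 + 88.3028 + 90.2960
FSPL = 211.0388 dB

211.0388 dB


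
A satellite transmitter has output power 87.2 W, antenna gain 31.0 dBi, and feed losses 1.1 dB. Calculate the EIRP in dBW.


Pt = 87.2 W = 19.4052 dBW
EIRP = Pt_dBW + Gt - losses = 19.4052 + 31.0 - 1.1 = 49.3052 dBW

49.3052 dBW


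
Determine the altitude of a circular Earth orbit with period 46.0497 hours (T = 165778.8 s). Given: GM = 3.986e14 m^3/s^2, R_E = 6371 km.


T = 165778.8 s
r = (mu*T^2/(4*pi^2))^(1/3) = (3.986e14 * 165778.8^2 / (4*pi^2))^(1/3)
r = 6.5224663e+07 m = 65224.6635 km
alt = r - R_E = 65224.6635 - 6371 = 58853.6635 km

58853.6635 km


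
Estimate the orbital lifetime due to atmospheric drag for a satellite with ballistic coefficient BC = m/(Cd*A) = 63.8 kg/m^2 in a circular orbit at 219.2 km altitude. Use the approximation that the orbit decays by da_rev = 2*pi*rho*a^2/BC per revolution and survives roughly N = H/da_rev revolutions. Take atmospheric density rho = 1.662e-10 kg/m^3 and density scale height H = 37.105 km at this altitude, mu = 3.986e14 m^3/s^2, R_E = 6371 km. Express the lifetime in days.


a = R_E + alt = 6590.2000 km = 6.5902e+06 m
da_rev = 2*pi*rho*a^2/BC = 2*pi*1.662e-10*(6.5902e+06)^2/63.8 = 710.865437 m per revolution
N = H/da_rev = 37105.0000 m / 710.865437 m = 52.1969 revolutions
P = 2*pi*sqrt(a^3/mu) = 5324.2583 s
lifetime = N*P = 52.1969 * 5324.2583 = 277909.9849 s = 3.2166 days

3.2166 days


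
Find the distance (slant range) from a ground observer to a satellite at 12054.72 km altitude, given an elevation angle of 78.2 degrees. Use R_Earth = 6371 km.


h = 12054.72 km, el = 78.2 deg
d = -R_E*sin(el) + sqrt((R_E*sin(el))^2 + 2*R_E*h + h^2)
d = -6371.0000*sin(1.3648) + sqrt((6371.0000*0.9788674)^2 + 2*6371.0000*12054.72 + 12054.72^2)
d = 12143.2374 km

12143.2374 km


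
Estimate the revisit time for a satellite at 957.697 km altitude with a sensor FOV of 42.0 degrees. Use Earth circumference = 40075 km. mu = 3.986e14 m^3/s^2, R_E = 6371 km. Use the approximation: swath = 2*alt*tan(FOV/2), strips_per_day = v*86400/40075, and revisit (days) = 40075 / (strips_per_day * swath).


swath = 2*957.697*tan(0.3665191) = 735.2509 km
v = sqrt(mu/r) = 7374.8852 m/s = 7.3749 km/s
strips/day = v*86400/40075 = 7.3749*86400/40075 = 15.8999
coverage/day = strips * swath = 15.8999 * 735.2509 = 11690.4444 km
revisit = 40075 / 11690.4444 = 3.4280 days

3.4280 days


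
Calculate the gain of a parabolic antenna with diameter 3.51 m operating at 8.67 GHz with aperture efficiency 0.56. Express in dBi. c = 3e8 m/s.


lambda = c/f = 3e8 / 8.67e+09 = 0.03460208 m
G = eta*(pi*D/lambda)^2 = 0.56*(pi*3.51/0.03460208)^2
G = 56871.8939 (linear)
G = 10*log10(56871.8939) = 47.5490 dBi

47.5490 dBi


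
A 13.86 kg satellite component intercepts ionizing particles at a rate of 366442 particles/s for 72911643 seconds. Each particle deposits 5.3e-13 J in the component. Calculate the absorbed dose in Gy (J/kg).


Total energy deposited = rate * time * E_per
  = 366442 * 72911643 * 5.3e-13 = 14.1605 J
Dose = E_total / mass = 14.1605 / 13.86
Dose = 1.0217 Gy

1.0217 Gy


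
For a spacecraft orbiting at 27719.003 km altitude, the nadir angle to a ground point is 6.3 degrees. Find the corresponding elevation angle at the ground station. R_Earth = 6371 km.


r = R_E + alt = 34090.0030 km
Law of sines in the satellite / Earth-center / ground-point triangle:
  sin(nadir)/R_E = sin(90 + el)/r  =>  cos(el) = (r/R_E)*sin(nadir)
cos(el) = (34090.0030 / 6371.0000) * sin(6.3 deg) = 0.5871673
el = arccos(0.5871673) = 54.0438 deg
(Earth-central angle = 90 - nadir - el = 29.6562 deg)

54.0438 degrees


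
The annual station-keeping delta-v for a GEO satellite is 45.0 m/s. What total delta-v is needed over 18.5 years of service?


dV = rate * years = 45.0 * 18.5
dV = 832.5000 m/s

832.5000 m/s


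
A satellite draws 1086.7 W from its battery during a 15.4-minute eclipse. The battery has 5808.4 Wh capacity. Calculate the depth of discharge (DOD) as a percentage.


E_used = P * t / 60 = 1086.7 * 15.4 / 60 = 278.9197 Wh
DOD = E_used / E_total * 100 = 278.9197 / 5808.4 * 100
DOD = 4.8020 %

4.8020 %


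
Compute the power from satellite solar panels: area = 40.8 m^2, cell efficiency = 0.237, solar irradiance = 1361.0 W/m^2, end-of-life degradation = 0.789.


P = area * eta * S * degradation
P = 40.8 * 0.237 * 1361.0 * 0.789
P = 10383.4969 W

10383.4969 W


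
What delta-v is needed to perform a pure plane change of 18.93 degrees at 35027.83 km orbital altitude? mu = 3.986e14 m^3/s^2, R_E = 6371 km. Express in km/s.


r = 41398.8300 km = 4.139883e+07 m
V = sqrt(mu/r) = 3102.9488 m/s
di = 18.93 deg = 0.3303908 rad
dV = 2*V*sin(di/2) = 2*3102.9488*sin(0.1651954)
dV = 1020.5294 m/s = 1.0205 km/s

1.0205 km/s


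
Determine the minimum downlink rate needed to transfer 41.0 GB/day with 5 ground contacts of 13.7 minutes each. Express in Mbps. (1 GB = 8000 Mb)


total contact time = 5 * 13.7 * 60 = 4110.0000 s
data = 41.0 GB = 328000.0000 Mb
rate = 328000.0000 / 4110.0000 = 79.8054 Mbps

79.8054 Mbps


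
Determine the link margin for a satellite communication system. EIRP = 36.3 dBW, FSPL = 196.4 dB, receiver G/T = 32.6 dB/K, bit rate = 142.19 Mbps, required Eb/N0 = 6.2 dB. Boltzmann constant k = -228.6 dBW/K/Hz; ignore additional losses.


C/N0 = EIRP - FSPL + G/T - k = 36.3 - 196.4 + 32.6 - (-228.6)
C/N0 = 101.1000 dB-Hz
R_b = 142.19 Mbps = 1.4219e+08 bps -> 10*log10(R_b) = 81.5287 dB-Hz
Eb/N0 = C/N0 - 10*log10(R_b) = 101.1000 - 81.5287 = 19.5713 dB
Margin = Eb/N0 - Eb/N0_req = 19.5713 - 6.2 = 13.3713 dB (link closes)

13.3713 dB


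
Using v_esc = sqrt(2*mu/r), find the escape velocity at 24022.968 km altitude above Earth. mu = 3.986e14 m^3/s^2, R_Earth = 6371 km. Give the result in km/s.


r = 6371.0 + 24022.968 = 30393.9680 km = 3.0393968e+07 m
v_esc = sqrt(2*mu/r) = sqrt(2*3.986e14 / 3.0393968e+07)
v_esc = 5121.4147 m/s = 5.1214 km/s

5.1214 km/s


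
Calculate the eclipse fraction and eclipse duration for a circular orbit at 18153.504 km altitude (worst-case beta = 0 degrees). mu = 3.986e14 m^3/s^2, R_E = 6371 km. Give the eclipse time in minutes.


r = 24524.5040 km
T = 637.0306 min
Eclipse fraction = arcsin(R_E/r)/pi = arcsin(6371.0000/24524.5040)/pi
= arcsin(0.259781)/pi = 0.08365037
Eclipse duration = 0.08365037 * 637.0306 = 53.2879 min

53.2879 minutes


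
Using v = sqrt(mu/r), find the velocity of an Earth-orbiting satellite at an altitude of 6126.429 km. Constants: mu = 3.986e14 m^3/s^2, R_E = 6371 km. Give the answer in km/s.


r = R_E + alt = 6371.0 + 6126.429 = 12497.4290 km = 1.2497429e+07 m
v = sqrt(mu/r) = sqrt(3.986e14 / 1.2497429e+07) = 5647.5269 m/s = 5.6475 km/s

5.6475 km/s


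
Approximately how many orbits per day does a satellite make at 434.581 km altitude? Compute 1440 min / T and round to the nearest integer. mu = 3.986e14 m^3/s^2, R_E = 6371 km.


r = 6.805581e+06 m
T = 2*pi*sqrt(r^3/mu) = 5587.3906 s = 93.1232 min
revs/day = 1440 / 93.1232 = 15.4634
Rounded: 15 revolutions per day

15 revolutions per day


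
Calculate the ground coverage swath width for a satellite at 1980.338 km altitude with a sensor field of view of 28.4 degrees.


FOV = 28.4 deg = 0.4956735 rad
swath = 2 * alt * tan(FOV/2) = 2 * 1980.338 * tan(0.2478368)
swath = 2 * 1980.338 * 0.2530389
swath = 1002.2051 km

1002.2051 km


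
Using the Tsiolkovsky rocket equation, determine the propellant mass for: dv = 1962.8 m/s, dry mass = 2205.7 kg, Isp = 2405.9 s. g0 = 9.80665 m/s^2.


ve = Isp * g0 = 2405.9 * 9.80665 = 23593.819235 m/s
mass ratio = exp(dv/ve) = exp(1962.8/23593.819235) = 1.08674966
m_prop = m_dry * (mr - 1) = 2205.7 * (1.08674966 - 1)
m_prop = 191.3437 kg

191.3437 kg


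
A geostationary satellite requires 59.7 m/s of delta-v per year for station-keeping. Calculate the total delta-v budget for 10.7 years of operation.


dV = rate * years = 59.7 * 10.7
dV = 638.7900 m/s

638.7900 m/s


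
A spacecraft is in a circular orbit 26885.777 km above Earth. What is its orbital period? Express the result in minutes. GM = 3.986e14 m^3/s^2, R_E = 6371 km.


r = 33256.7770 km = 3.3256777e+07 m
T = 2*pi*sqrt(r^3/mu) = 2*pi*sqrt(3.6782435e+22 / 3.986e14)
T = 60357.5300 s = 1005.9588 min

1005.9588 minutes


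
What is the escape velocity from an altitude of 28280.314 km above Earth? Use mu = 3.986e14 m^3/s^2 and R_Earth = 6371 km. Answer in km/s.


r = 6371.0 + 28280.314 = 34651.3140 km = 3.4651314e+07 m
v_esc = sqrt(2*mu/r) = sqrt(2*3.986e14 / 3.4651314e+07)
v_esc = 4796.4927 m/s = 4.7965 km/s

4.7965 km/s


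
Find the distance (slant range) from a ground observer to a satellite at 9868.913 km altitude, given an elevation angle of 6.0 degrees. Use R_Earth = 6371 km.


h = 9868.913 km, el = 6.0 deg
d = -R_E*sin(el) + sqrt((R_E*sin(el))^2 + 2*R_E*h + h^2)
d = -6371.0000*sin(0.1047198) + sqrt((6371.0000*0.1045285)^2 + 2*6371.0000*9868.913 + 9868.913^2)
d = 14286.9293 km

14286.9293 km


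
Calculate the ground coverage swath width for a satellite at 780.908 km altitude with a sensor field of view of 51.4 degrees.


FOV = 51.4 deg = 0.8970992 rad
swath = 2 * alt * tan(FOV/2) = 2 * 780.908 * tan(0.4485496)
swath = 2 * 780.908 * 0.4812675
swath = 751.6513 km

751.6513 km


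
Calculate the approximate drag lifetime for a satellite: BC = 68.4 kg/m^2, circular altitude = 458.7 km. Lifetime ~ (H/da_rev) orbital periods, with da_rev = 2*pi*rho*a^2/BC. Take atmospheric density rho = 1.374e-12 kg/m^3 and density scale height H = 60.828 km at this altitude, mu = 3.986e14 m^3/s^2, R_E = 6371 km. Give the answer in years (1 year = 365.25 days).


a = R_E + alt = 6829.7000 km = 6.8297e+06 m
da_rev = 2*pi*rho*a^2/BC = 2*pi*1.374e-12*(6.8297e+06)^2/68.4 = 5.887267 m per revolution
N = H/da_rev = 60828.0000 m / 5.887267 m = 10332.1281 revolutions
P = 2*pi*sqrt(a^3/mu) = 5617.1195 s
lifetime = N*P = 10332.1281 * 5617.1195 = 5.8036798e+07 s = 671.7222 days
years = 671.7222 / 365.25 = 1.8391 years

1.8391 years


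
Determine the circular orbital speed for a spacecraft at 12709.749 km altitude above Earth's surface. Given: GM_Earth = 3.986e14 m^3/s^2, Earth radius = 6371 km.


r = R_E + alt = 6371.0 + 12709.749 = 19080.7490 km = 1.9080749e+07 m
v = sqrt(mu/r) = sqrt(3.986e14 / 1.9080749e+07) = 4570.5760 m/s = 4.5706 km/s

4.5706 km/s


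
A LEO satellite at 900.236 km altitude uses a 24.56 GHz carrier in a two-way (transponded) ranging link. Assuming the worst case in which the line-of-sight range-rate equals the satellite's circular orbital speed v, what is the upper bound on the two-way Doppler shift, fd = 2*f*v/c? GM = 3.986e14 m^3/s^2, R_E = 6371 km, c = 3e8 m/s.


r = 7.271236e+06 m
v = sqrt(mu/r) = 7403.9679 m/s (worst-case radial velocity)
f = 24.56 GHz = 2.456e+10 Hz
fd = 2*f*v/c = 2*2.456e+10*7403.9679/3.0e+08
fd = 1.2122763e+06 Hz

1.2123e+06 Hz


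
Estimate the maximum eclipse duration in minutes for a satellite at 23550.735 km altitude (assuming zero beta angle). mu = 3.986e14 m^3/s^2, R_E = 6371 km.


r = 29921.7350 km
T = 858.4997 min
Eclipse fraction = arcsin(R_E/r)/pi = arcsin(6371.0000/29921.7350)/pi
= arcsin(0.2129221)/pi = 0.06829807
Eclipse duration = 0.06829807 * 858.4997 = 58.6339 min

58.6339 minutes


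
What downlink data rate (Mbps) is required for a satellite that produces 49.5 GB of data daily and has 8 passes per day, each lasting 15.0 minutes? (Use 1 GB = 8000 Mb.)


total contact time = 8 * 15.0 * 60 = 7200.0000 s
data = 49.5 GB = 396000.0000 Mb
rate = 396000.0000 / 7200.0000 = 55.0000 Mbps

55.0000 Mbps


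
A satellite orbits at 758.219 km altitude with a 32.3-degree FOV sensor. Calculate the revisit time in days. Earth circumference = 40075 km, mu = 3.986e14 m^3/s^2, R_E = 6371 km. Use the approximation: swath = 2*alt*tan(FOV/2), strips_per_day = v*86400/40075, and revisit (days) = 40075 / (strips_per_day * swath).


swath = 2*758.219*tan(0.2818707) = 439.1313 km
v = sqrt(mu/r) = 7477.3493 m/s = 7.4773 km/s
strips/day = v*86400/40075 = 7.4773*86400/40075 = 16.1208
coverage/day = strips * swath = 16.1208 * 439.1313 = 7079.1687 km
revisit = 40075 / 7079.1687 = 5.6610 days

5.6610 days


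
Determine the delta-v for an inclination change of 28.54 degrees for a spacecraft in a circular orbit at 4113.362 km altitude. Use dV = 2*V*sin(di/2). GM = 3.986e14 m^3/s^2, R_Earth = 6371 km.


r = 10484.3620 km = 1.0484362e+07 m
V = sqrt(mu/r) = 6165.9166 m/s
di = 28.54 deg = 0.498117 rad
dV = 2*V*sin(di/2) = 2*6165.9166*sin(0.2490585)
dV = 3039.6933 m/s = 3.0397 km/s

3.0397 km/s


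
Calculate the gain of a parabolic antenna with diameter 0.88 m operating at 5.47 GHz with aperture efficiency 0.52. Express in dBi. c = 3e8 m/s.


lambda = c/f = 3e8 / 5.47e+09 = 0.05484461 m
G = eta*(pi*D/lambda)^2 = 0.52*(pi*0.88/0.05484461)^2
G = 1321.2974 (linear)
G = 10*log10(1321.2974) = 31.2100 dBi

31.2100 dBi


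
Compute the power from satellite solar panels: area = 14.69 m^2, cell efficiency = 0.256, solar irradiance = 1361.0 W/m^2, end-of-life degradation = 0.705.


P = area * eta * S * degradation
P = 14.69 * 0.256 * 1361.0 * 0.705
P = 3608.3529 W

3608.3529 W


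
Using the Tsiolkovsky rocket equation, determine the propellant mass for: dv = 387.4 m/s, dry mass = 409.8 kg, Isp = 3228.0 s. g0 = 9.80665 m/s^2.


ve = Isp * g0 = 3228.0 * 9.80665 = 31655.866200 m/s
mass ratio = exp(dv/ve) = exp(387.4/31655.866200) = 1.01231305
m_prop = m_dry * (mr - 1) = 409.8 * (1.01231305 - 1)
m_prop = 5.0459 kg

5.0459 kg


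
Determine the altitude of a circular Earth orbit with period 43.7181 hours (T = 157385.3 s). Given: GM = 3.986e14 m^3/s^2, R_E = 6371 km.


T = 157385.3 s
r = (mu*T^2/(4*pi^2))^(1/3) = (3.986e14 * 157385.3^2 / (4*pi^2))^(1/3)
r = 6.3004074e+07 m = 63004.0736 km
alt = r - R_E = 63004.0736 - 6371 = 56633.0736 km

56633.0736 km


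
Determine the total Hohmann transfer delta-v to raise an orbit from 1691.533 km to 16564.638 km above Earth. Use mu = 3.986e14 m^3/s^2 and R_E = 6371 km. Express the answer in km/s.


r1 = 8062.5330 km = 8.062533e+06 m
r2 = 22935.6380 km = 2.2935638e+07 m
dv1 = sqrt(mu/r1)*(sqrt(2*r2/(r1+r2)) - 1) = 1522.0751 m/s
dv2 = sqrt(mu/r2)*(1 - sqrt(2*r1/(r1+r2))) = 1162.0804 m/s
total dv = |dv1| + |dv2| = 1522.0751 + 1162.0804 = 2684.1554 m/s = 2.6842 km/s

2.6842 km/s


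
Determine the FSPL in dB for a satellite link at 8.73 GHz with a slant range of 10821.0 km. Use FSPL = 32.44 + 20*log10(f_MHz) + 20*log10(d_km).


f = 8.73 GHz = 8730.0000 MHz
d = 10821.0 km
FSPL = 32.44 + 20*log10(8730.0000) + 20*log10(10821.0)
FSPL = 32.44 + 78.8203 + 80.6853
FSPL = 191.9456 dB

191.9456 dB


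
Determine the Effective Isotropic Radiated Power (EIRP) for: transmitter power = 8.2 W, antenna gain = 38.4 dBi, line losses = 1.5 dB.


Pt = 8.2 W = 9.1381 dBW
EIRP = Pt_dBW + Gt - losses = 9.1381 + 38.4 - 1.5 = 46.0381 dBW

46.0381 dBW


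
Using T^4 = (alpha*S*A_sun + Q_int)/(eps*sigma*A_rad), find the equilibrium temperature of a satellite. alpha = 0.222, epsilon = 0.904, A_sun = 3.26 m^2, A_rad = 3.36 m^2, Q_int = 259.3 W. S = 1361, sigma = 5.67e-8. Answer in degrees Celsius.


Numerator = alpha*S*A_sun + Q_int = 0.222*1361*3.26 + 259.3 = 1244.2829 W
Denominator = eps*sigma*A_rad = 0.904*5.67e-8*3.36 = 1.7222285e-07 W/K^4
T^4 = 7.2248423e+09 K^4
T = 291.5460 K = 18.3960 C

18.3960 degrees Celsius


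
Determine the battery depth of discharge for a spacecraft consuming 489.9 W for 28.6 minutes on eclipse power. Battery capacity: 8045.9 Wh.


E_used = P * t / 60 = 489.9 * 28.6 / 60 = 233.5190 Wh
DOD = E_used / E_total * 100 = 233.5190 / 8045.9 * 100
DOD = 2.9023 %

2.9023 %


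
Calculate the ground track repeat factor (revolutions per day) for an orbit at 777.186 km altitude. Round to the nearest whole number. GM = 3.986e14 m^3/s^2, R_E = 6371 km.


r = 7.148186e+06 m
T = 2*pi*sqrt(r^3/mu) = 6014.5756 s = 100.2429 min
revs/day = 1440 / 100.2429 = 14.3651
Rounded: 14 revolutions per day

14 revolutions per day


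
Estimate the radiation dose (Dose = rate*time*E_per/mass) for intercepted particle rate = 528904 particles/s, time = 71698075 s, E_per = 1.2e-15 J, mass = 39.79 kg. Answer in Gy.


Total energy deposited = rate * time * E_per
  = 528904 * 71698075 * 1.2e-15 = 0.04550568 J
Dose = E_total / mass = 0.04550568 / 39.79
Dose = 0.001143646 Gy

0.0011 Gy


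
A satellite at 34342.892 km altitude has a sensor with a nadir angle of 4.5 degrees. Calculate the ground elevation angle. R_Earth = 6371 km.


r = R_E + alt = 40713.8920 km
Law of sines in the satellite / Earth-center / ground-point triangle:
  sin(nadir)/R_E = sin(90 + el)/r  =>  cos(el) = (r/R_E)*sin(nadir)
cos(el) = (40713.8920 / 6371.0000) * sin(4.5 deg) = 0.5013931
el = arccos(0.5013931) = 59.9078 deg
(Earth-central angle = 90 - nadir - el = 25.5922 deg)

59.9078 degrees


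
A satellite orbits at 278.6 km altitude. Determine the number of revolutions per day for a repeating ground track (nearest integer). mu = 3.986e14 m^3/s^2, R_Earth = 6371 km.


r = 6.6496e+06 m
T = 2*pi*sqrt(r^3/mu) = 5396.4046 s = 89.9401 min
revs/day = 1440 / 89.9401 = 16.0107
Rounded: 16 revolutions per day

16 revolutions per day


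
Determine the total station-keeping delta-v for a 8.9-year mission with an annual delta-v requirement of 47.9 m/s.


dV = rate * years = 47.9 * 8.9
dV = 426.3100 m/s

426.3100 m/s


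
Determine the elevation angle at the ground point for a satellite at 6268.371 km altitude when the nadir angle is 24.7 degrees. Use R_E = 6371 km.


r = R_E + alt = 12639.3710 km
Law of sines in the satellite / Earth-center / ground-point triangle:
  sin(nadir)/R_E = sin(90 + el)/r  =>  cos(el) = (r/R_E)*sin(nadir)
cos(el) = (12639.3710 / 6371.0000) * sin(24.7 deg) = 0.8290028
el = arccos(0.8290028) = 34.0036 deg
(Earth-central angle = 90 - nadir - el = 31.2964 deg)

34.0036 degrees


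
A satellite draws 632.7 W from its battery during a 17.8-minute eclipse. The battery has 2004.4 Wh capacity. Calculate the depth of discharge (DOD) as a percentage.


E_used = P * t / 60 = 632.7 * 17.8 / 60 = 187.7010 Wh
DOD = E_used / E_total * 100 = 187.7010 / 2004.4 * 100
DOD = 9.3644 %

9.3644 %


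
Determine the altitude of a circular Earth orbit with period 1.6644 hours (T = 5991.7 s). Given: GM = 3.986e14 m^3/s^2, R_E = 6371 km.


T = 5991.7 s
r = (mu*T^2/(4*pi^2))^(1/3) = (3.986e14 * 5991.7^2 / (4*pi^2))^(1/3)
r = 7.1300497e+06 m = 7130.0497 km
alt = r - R_E = 7130.0497 - 6371 = 759.0497 km

759.0497 km


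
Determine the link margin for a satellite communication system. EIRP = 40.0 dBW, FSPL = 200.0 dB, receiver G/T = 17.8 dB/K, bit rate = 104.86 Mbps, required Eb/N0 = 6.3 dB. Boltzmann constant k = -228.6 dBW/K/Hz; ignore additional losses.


C/N0 = EIRP - FSPL + G/T - k = 40.0 - 200.0 + 17.8 - (-228.6)
C/N0 = 86.4000 dB-Hz
R_b = 104.86 Mbps = 1.0486e+08 bps -> 10*log10(R_b) = 80.2061 dB-Hz
Eb/N0 = C/N0 - 10*log10(R_b) = 86.4000 - 80.2061 = 6.1939 dB
Margin = Eb/N0 - Eb/N0_req = 6.1939 - 6.3 = -0.1060985 dB (negative margin: link does not close)

-0.1061 dB


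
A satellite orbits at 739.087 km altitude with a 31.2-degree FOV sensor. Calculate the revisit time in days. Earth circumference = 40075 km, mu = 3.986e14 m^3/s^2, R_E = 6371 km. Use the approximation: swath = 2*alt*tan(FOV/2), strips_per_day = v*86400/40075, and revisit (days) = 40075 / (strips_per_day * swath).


swath = 2*739.087*tan(0.2722714) = 412.7136 km
v = sqrt(mu/r) = 7487.4027 m/s = 7.4874 km/s
strips/day = v*86400/40075 = 7.4874*86400/40075 = 16.1425
coverage/day = strips * swath = 16.1425 * 412.7136 = 6662.2385 km
revisit = 40075 / 6662.2385 = 6.0152 days

6.0152 days


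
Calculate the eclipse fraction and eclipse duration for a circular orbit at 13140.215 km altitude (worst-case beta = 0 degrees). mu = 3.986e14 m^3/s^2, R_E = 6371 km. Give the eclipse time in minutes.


r = 19511.2150 km
T = 452.0500 min
Eclipse fraction = arcsin(R_E/r)/pi = arcsin(6371.0000/19511.2150)/pi
= arcsin(0.3265302)/pi = 0.1058795
Eclipse duration = 0.1058795 * 452.0500 = 47.8628 min

47.8628 minutes


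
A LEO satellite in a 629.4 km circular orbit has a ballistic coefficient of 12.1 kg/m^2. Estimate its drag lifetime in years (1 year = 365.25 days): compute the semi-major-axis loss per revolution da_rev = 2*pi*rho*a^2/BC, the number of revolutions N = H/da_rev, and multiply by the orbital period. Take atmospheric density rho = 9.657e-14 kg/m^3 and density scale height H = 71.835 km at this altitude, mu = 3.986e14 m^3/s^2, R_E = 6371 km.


a = R_E + alt = 7000.4000 km = 7.0004e+06 m
da_rev = 2*pi*rho*a^2/BC = 2*pi*9.657e-14*(7.0004e+06)^2/12.1 = 2.457437 m per revolution
N = H/da_rev = 71835.0000 m / 2.457437 m = 29231.6718 revolutions
P = 2*pi*sqrt(a^3/mu) = 5829.0195 s
lifetime = N*P = 29231.6718 * 5829.0195 = 1.7039198e+08 s = 1972.1294 days
years = 1972.1294 / 365.25 = 5.3994 years

5.3994 years


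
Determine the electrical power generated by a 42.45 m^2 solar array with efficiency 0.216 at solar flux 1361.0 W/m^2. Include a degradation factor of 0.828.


P = area * eta * S * degradation
P = 42.45 * 0.216 * 1361.0 * 0.828
P = 10332.8448 W

10332.8448 W


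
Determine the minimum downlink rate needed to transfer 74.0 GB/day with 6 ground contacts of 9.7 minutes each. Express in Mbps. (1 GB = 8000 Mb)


total contact time = 6 * 9.7 * 60 = 3492.0000 s
data = 74.0 GB = 592000.0000 Mb
rate = 592000.0000 / 3492.0000 = 169.5304 Mbps

169.5304 Mbps


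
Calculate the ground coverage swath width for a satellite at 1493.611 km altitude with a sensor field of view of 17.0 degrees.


FOV = 17.0 deg = 0.296706 rad
swath = 2 * alt * tan(FOV/2) = 2 * 1493.611 * tan(0.148353)
swath = 2 * 1493.611 * 0.149451
swath = 446.4433 km

446.4433 km


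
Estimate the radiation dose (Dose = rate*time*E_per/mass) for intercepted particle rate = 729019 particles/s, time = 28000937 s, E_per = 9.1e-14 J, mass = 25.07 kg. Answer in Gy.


Total energy deposited = rate * time * E_per
  = 729019 * 28000937 * 9.1e-14 = 1.8576 J
Dose = E_total / mass = 1.8576 / 25.07
Dose = 0.07409663 Gy

0.0741 Gy


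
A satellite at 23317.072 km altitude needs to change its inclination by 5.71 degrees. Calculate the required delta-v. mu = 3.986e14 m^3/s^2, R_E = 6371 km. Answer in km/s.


r = 29688.0720 km = 2.9688072e+07 m
V = sqrt(mu/r) = 3664.1872 m/s
di = 5.71 deg = 0.0996583 rad
dV = 2*V*sin(di/2) = 2*3664.1872*sin(0.04982915)
dV = 365.0156 m/s = 0.3650156 km/s

0.3650 km/s


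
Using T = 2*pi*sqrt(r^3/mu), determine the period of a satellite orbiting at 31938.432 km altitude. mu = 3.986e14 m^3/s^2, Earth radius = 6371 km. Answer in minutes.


r = 38309.4320 km = 3.8309432e+07 m
T = 2*pi*sqrt(r^3/mu) = 2*pi*sqrt(5.6223404e+22 / 3.986e14)
T = 74622.4993 s = 1243.7083 min

1243.7083 minutes


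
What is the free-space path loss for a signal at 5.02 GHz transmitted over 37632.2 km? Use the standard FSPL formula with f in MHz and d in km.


f = 5.02 GHz = 5020.0000 MHz
d = 37632.2 km
FSPL = 32.44 + 20*log10(5020.0000) + 20*log10(37632.2)
FSPL = 32.44 + 74.0141 + 91.5112
FSPL = 197.9653 dB

197.9653 dB


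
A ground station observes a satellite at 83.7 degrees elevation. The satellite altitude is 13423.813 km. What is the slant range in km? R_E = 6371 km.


h = 13423.813 km, el = 83.7 deg
d = -R_E*sin(el) + sqrt((R_E*sin(el))^2 + 2*R_E*h + h^2)
d = -6371.0000*sin(1.4608) + sqrt((6371.0000*0.993961)^2 + 2*6371.0000*13423.813 + 13423.813^2)
d = 13449.9381 km

13449.9381 km


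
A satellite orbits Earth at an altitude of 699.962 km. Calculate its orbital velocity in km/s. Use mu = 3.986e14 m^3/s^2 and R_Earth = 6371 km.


r = R_E + alt = 6371.0 + 699.962 = 7070.9620 km = 7.070962e+06 m
v = sqrt(mu/r) = sqrt(3.986e14 / 7.070962e+06) = 7508.0887 m/s = 7.5081 km/s

7.5081 km/s


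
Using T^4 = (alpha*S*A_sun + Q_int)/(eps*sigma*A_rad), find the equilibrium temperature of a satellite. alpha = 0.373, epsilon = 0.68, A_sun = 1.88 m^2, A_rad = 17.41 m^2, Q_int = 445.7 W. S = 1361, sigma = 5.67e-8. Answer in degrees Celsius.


Numerator = alpha*S*A_sun + Q_int = 0.373*1361*1.88 + 445.7 = 1400.0876 W
Denominator = eps*sigma*A_rad = 0.68*5.67e-8*17.41 = 6.7125996e-07 W/K^4
T^4 = 2.0857607e+09 K^4
T = 213.7057 K = -59.4443 C

-59.4443 degrees Celsius


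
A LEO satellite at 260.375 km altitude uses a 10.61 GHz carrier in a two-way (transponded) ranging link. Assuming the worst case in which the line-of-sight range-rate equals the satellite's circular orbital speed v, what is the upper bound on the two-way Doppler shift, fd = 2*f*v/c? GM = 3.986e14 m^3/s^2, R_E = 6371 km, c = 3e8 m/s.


r = 6.631375e+06 m
v = sqrt(mu/r) = 7752.9477 m/s (worst-case radial velocity)
f = 10.61 GHz = 1.061e+10 Hz
fd = 2*f*v/c = 2*1.061e+10*7752.9477/3.0e+08
fd = 548391.8328 Hz

548391.8328 Hz


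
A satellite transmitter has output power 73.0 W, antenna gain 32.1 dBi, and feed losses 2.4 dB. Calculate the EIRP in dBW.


Pt = 73.0 W = 18.6332 dBW
EIRP = Pt_dBW + Gt - losses = 18.6332 + 32.1 - 2.4 = 48.3332 dBW

48.3332 dBW


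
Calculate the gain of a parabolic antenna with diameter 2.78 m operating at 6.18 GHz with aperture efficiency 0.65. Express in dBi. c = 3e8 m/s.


lambda = c/f = 3e8 / 6.18e+09 = 0.04854369 m
G = eta*(pi*D/lambda)^2 = 0.65*(pi*2.78/0.04854369)^2
G = 21039.5833 (linear)
G = 10*log10(21039.5833) = 43.2304 dBi

43.2304 dBi


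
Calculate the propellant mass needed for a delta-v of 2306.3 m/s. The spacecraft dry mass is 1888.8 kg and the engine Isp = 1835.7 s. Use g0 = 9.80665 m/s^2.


ve = Isp * g0 = 1835.7 * 9.80665 = 18002.067405 m/s
mass ratio = exp(dv/ve) = exp(2306.3/18002.067405) = 1.13668151
m_prop = m_dry * (mr - 1) = 1888.8 * (1.13668151 - 1)
m_prop = 258.1640 kg

258.1640 kg


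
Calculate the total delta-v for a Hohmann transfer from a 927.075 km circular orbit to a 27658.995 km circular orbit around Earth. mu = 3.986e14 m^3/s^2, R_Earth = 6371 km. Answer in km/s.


r1 = 7298.0750 km = 7.298075e+06 m
r2 = 34029.9950 km = 3.4029995e+07 m
dv1 = sqrt(mu/r1)*(sqrt(2*r2/(r1+r2)) - 1) = 2093.5785 m/s
dv2 = sqrt(mu/r2)*(1 - sqrt(2*r1/(r1+r2))) = 1388.5326 m/s
total dv = |dv1| + |dv2| = 2093.5785 + 1388.5326 = 3482.1111 m/s = 3.4821 km/s

3.4821 km/s


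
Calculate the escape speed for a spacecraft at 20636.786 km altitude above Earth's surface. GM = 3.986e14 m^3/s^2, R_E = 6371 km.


r = 6371.0 + 20636.786 = 27007.7860 km = 2.7007786e+07 m
v_esc = sqrt(2*mu/r) = sqrt(2*3.986e14 / 2.7007786e+07)
v_esc = 5432.9931 m/s = 5.4330 km/s

5.4330 km/s


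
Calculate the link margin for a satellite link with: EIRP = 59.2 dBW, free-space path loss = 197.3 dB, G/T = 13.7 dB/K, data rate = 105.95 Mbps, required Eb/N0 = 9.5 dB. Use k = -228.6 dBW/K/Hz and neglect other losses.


C/N0 = EIRP - FSPL + G/T - k = 59.2 - 197.3 + 13.7 - (-228.6)
C/N0 = 104.2000 dB-Hz
R_b = 105.95 Mbps = 1.0595e+08 bps -> 10*log10(R_b) = 80.2510 dB-Hz
Eb/N0 = C/N0 - 10*log10(R_b) = 104.2000 - 80.2510 = 23.9490 dB
Margin = Eb/N0 - Eb/N0_req = 23.9490 - 9.5 = 14.4490 dB (link closes)

14.4490 dB


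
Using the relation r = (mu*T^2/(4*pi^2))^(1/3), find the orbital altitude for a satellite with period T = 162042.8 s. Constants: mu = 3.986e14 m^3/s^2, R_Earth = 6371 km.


T = 162042.8 s
r = (mu*T^2/(4*pi^2))^(1/3) = (3.986e14 * 162042.8^2 / (4*pi^2))^(1/3)
r = 6.4241008e+07 m = 64241.0078 km
alt = r - R_E = 64241.0078 - 6371 = 57870.0078 km

57870.0078 km


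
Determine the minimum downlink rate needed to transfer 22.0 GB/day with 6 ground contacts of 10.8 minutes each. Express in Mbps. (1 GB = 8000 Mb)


total contact time = 6 * 10.8 * 60 = 3888.0000 s
data = 22.0 GB = 176000.0000 Mb
rate = 176000.0000 / 3888.0000 = 45.2675 Mbps

45.2675 Mbps


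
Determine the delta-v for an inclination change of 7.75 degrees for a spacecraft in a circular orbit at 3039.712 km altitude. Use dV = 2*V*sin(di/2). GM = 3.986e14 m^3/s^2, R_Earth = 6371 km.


r = 9410.7120 km = 9.410712e+06 m
V = sqrt(mu/r) = 6508.1478 m/s
di = 7.75 deg = 0.135263 rad
dV = 2*V*sin(di/2) = 2*6508.1478*sin(0.06763151)
dV = 879.6408 m/s = 0.8796408 km/s

0.8796 km/s


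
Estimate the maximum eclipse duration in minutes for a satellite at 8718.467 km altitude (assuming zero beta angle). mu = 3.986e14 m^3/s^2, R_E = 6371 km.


r = 15089.4670 km
T = 307.4474 min
Eclipse fraction = arcsin(R_E/r)/pi = arcsin(6371.0000/15089.4670)/pi
= arcsin(0.422215)/pi = 0.1387473
Eclipse duration = 0.1387473 * 307.4474 = 42.6575 min

42.6575 minutes


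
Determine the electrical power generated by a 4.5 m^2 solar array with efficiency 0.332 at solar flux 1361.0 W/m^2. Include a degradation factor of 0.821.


P = area * eta * S * degradation
P = 4.5 * 0.332 * 1361.0 * 0.821
P = 1669.3672 W

1669.3672 W


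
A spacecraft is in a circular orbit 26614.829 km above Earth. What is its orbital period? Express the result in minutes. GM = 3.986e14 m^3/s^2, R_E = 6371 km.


r = 32985.8290 km = 3.2985829e+07 m
T = 2*pi*sqrt(r^3/mu) = 2*pi*sqrt(3.5890723e+22 / 3.986e14)
T = 59621.4215 s = 993.6904 min

993.6904 minutes


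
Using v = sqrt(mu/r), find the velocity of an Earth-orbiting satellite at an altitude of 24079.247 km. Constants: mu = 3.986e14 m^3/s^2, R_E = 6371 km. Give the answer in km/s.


r = R_E + alt = 6371.0 + 24079.247 = 30450.2470 km = 3.0450247e+07 m
v = sqrt(mu/r) = sqrt(3.986e14 / 3.0450247e+07) = 3618.0389 m/s = 3.6180 km/s

3.6180 km/s


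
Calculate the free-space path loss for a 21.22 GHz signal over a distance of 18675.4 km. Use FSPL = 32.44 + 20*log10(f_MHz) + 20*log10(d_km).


f = 21.22 GHz = 21220.0000 MHz
d = 18675.4 km
FSPL = 32.44 + 20*log10(21220.0000) + 20*log10(18675.4)
FSPL = 32.44 + 86.5349 + 85.4254
FSPL = 204.4003 dB

204.4003 dB


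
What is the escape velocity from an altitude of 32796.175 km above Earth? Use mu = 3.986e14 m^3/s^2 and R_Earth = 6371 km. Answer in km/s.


r = 6371.0 + 32796.175 = 39167.1750 km = 3.9167175e+07 m
v_esc = sqrt(2*mu/r) = sqrt(2*3.986e14 / 3.9167175e+07)
v_esc = 4511.5162 m/s = 4.5115 km/s

4.5115 km/s


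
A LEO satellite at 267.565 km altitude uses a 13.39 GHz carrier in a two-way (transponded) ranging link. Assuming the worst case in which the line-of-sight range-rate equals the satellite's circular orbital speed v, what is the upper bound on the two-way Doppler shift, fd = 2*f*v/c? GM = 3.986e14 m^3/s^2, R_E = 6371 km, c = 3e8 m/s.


r = 6.638565e+06 m
v = sqrt(mu/r) = 7748.7481 m/s (worst-case radial velocity)
f = 13.39 GHz = 1.339e+10 Hz
fd = 2*f*v/c = 2*1.339e+10*7748.7481/3.0e+08
fd = 691704.9111 Hz

691704.9111 Hz
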